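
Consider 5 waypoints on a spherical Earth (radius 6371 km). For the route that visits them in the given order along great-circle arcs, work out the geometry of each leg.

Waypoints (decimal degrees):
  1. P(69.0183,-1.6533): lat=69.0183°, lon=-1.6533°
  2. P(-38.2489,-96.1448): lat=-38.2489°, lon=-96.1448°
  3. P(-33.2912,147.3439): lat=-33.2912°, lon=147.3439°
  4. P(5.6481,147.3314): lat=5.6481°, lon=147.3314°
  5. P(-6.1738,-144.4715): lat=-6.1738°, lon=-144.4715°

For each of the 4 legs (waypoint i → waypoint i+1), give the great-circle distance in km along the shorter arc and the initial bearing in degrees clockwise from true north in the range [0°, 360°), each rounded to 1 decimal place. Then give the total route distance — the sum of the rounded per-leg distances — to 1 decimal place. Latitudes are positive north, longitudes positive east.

Leg 1: φ1=1.2045966, φ2=-0.6675692, Δφ=-1.8721658, Δλ=-1.6491878 rad; a=sin²(Δφ/2)+cosφ1·cosφ2·sin²(Δλ/2)=0.8000260265; c=2·atan2(√a, √(1-a))=2.214362503; dist=6371·c=14107.704 ≈ 14107.7 km; running total=14107.7 km
Leg 1 bearing: y=sinΔλ·cosφ2=-0.78291704, x=cosφ1·sinφ2-sinφ1·cosφ2·cosΔλ=-0.16425115; θ=atan2(y, x)=-101.8485° <0 so +360° → 258.1515° ≈ 258.2°
Leg 2: φ1=-0.6675692, φ2=-0.5810411, Δφ=0.0865282, Δλ=4.2496795 rad; a=sin²(Δφ/2)+cosφ1·cosφ2·sin²(Δλ/2)=0.4766066906; c=2·atan2(√a, √(1-a))=1.523992622; dist=6371·c=9709.357 ≈ 9709.4 km; running total=23817.1 km
Leg 2 bearing: y=sinΔλ·cosφ2=-0.74799461, x=cosφ1·sinφ2-sinφ1·cosφ2·cosΔλ=-0.66205368; θ=atan2(y, x)=-131.5122° <0 so +360° → 228.4878° ≈ 228.5°
Leg 3: φ1=-0.5810411, φ2=0.0985779, Δφ=0.6796190, Δλ=-0.0002182 rad; a=sin²(Δφ/2)+cosφ1·cosφ2·sin²(Δλ/2)=0.1110938916; c=2·atan2(√a, √(1-a))=0.679619025; dist=6371·c=4329.853 ≈ 4329.9 km; running total=28147.0 km
Leg 3 bearing: y=sinΔλ·cosφ2=-0.00021711, x=cosφ1·sinφ2-sinφ1·cosφ2·cosΔλ=0.62849671; θ=atan2(y, x)=-0.0198° <0 so +360° → 359.9802° (rounds to 360.0° ≡ 0.0°) ≈ 0.0°
Leg 4: φ1=0.0985779, φ2=-0.1077531, Δφ=-0.2063311, Δλ=-5.0929214 rad; a=sin²(Δφ/2)+cosφ1·cosφ2·sin²(Δλ/2)=0.3215581879; c=2·atan2(√a, √(1-a))=1.205866627; dist=6371·c=7682.576 ≈ 7682.6 km; running total=35829.6 km
Leg 4 bearing: y=sinΔλ·cosφ2=0.92308215, x=cosφ1·sinφ2-sinφ1·cosφ2·cosΔλ=-0.14336466; θ=atan2(y, x)=98.8281° ≈ 98.8°

Leg 1: dist=14107.7 km, bearing=258.2°
Leg 2: dist=9709.4 km, bearing=228.5°
Leg 3: dist=4329.9 km, bearing=0.0°
Leg 4: dist=7682.6 km, bearing=98.8°
Total: 35829.6 km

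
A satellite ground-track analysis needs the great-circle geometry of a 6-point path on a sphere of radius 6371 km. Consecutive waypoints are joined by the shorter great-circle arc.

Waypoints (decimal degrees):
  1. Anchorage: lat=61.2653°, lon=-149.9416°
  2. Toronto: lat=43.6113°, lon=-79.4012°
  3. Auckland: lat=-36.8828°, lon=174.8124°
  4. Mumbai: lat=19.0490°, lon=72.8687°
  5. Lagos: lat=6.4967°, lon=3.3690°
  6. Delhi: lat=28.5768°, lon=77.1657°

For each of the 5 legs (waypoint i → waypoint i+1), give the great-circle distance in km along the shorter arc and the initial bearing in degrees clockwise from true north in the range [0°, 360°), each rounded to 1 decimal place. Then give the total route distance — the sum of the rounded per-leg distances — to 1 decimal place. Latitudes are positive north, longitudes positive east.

Leg 1: φ1=1.0692812, φ2=0.7611608, Δφ=-0.3081204, Δλ=1.2311622 rad; a=sin²(Δφ/2)+cosφ1·cosφ2·sin²(Δλ/2)=0.1396085093; c=2·atan2(√a, √(1-a))=0.765865089; dist=6371·c=4879.326 ≈ 4879.3 km; running total=4879.3 km
Leg 1 bearing: y=sinΔλ·cosφ2=0.68267647, x=cosφ1·sinφ2-sinφ1·cosφ2·cosΔλ=0.12010300; θ=atan2(y, x)=80.0221° ≈ 80.0°
Leg 2: φ1=0.7611608, φ2=-0.6437263, Δφ=-1.4048871, Δλ=4.4368643 rad; a=sin²(Δφ/2)+cosφ1·cosφ2·sin²(Δλ/2)=0.7857676360; c=2·atan2(√a, √(1-a))=2.179171931; dist=6371·c=13883.504 ≈ 13883.5 km; running total=18762.8 km
Leg 2 bearing: y=sinΔλ·cosφ2=-0.76969604, x=cosφ1·sinφ2-sinφ1·cosφ2·cosΔλ=-0.28445639; θ=atan2(y, x)=-110.2828° <0 so +360° → 249.7172° ≈ 249.7°
Leg 3: φ1=-0.6437263, φ2=0.3324678, Δφ=0.9761941, Δλ=-1.7792532 rad; a=sin²(Δφ/2)+cosφ1·cosφ2·sin²(Δλ/2)=0.6761762929; c=2·atan2(√a, √(1-a))=1.930880047; dist=6371·c=12301.637 ≈ 12301.6 km; running total=31064.4 km
Leg 3 bearing: y=sinΔλ·cosφ2=-0.92477671, x=cosφ1·sinφ2-sinφ1·cosφ2·cosΔλ=0.14365130; θ=atan2(y, x)=-81.1705° <0 so +360° → 278.8295° ≈ 278.8°
Leg 4: φ1=0.3324678, φ2=0.1133888, Δφ=-0.2190790, Δλ=-1.2129986 rad; a=sin²(Δφ/2)+cosφ1·cosφ2·sin²(Δλ/2)=0.3170814902; c=2·atan2(√a, √(1-a))=1.196264318; dist=6371·c=7621.400 ≈ 7621.4 km; running total=38685.8 km
Leg 4 bearing: y=sinΔλ·cosφ2=-0.93065541, x=cosφ1·sinφ2-sinφ1·cosφ2·cosΔλ=-0.00661702; θ=atan2(y, x)=-90.4074° <0 so +360° → 269.5926° ≈ 269.6°
Leg 5: φ1=0.1133888, φ2=0.4987592, Δφ=0.3853704, Δλ=1.2879954 rad; a=sin²(Δφ/2)+cosφ1·cosφ2·sin²(Δλ/2)=0.3511998648; c=2·atan2(√a, √(1-a))=1.268618281; dist=6371·c=8082.367 ≈ 8082.4 km; running total=46768.2 km
Leg 5 bearing: y=sinΔλ·cosφ2=0.84329346, x=cosφ1·sinφ2-sinφ1·cosφ2·cosΔλ=0.44753795; θ=atan2(y, x)=62.0450° ≈ 62.0°

Leg 1: dist=4879.3 km, bearing=80.0°
Leg 2: dist=13883.5 km, bearing=249.7°
Leg 3: dist=12301.6 km, bearing=278.8°
Leg 4: dist=7621.4 km, bearing=269.6°
Leg 5: dist=8082.4 km, bearing=62.0°
Total: 46768.2 km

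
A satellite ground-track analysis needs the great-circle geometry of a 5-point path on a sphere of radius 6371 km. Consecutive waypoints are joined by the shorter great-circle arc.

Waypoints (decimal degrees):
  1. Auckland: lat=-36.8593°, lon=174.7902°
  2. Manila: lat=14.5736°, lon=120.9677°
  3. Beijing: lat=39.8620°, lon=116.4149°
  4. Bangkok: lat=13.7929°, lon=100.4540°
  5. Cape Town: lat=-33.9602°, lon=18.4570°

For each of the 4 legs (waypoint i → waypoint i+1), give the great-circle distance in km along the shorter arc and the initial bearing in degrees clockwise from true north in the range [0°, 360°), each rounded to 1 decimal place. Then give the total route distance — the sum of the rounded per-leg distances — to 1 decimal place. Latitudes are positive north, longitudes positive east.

Leg 1: dist=8025.1 km, bearing=304.9°
Leg 2: dist=2846.7 km, bearing=351.9°
Leg 3: dist=3291.0 km, bearing=212.7°
Leg 4: dist=10141.6 km, bearing=235.2°
Total: 24304.4 km

Leg 1: φ1=-0.6433161, φ2=0.2543573, Δφ=0.8976734, Δλ=-0.9393798 rad; a=sin²(Δφ/2)+cosφ1·cosφ2·sin²(Δλ/2)=0.3469181922; c=2·atan2(√a, √(1-a))=1.259635825; dist=6371·c=8025.140 ≈ 8025.1 km; running total=8025.1 km
Leg 1 bearing: y=sinΔλ·cosφ2=-0.78122094, x=cosφ1·sinφ2-sinφ1·cosφ2·cosΔλ=0.54401992; θ=atan2(y, x)=-55.1478° <0 so +360° → 304.8522° ≈ 304.9°
Leg 2: φ1=0.2543573, φ2=0.6957231, Δφ=0.4413658, Δλ=-0.0794614 rad; a=sin²(Δφ/2)+cosφ1·cosφ2·sin²(Δλ/2)=0.0490875334; c=2·atan2(√a, √(1-a))=0.446821861; dist=6371·c=2846.702 ≈ 2846.7 km; running total=10871.8 km
Leg 2 bearing: y=sinΔλ·cosφ2=-0.06092960, x=cosφ1·sinφ2-sinφ1·cosφ2·cosΔλ=0.42778426; θ=atan2(y, x)=-8.1062° <0 so +360° → 351.8938° ≈ 351.9°
Leg 3: φ1=0.6957231, φ2=0.2407315, Δφ=-0.4549916, Δλ=-0.2785703 rad; a=sin²(Δφ/2)+cosφ1·cosφ2·sin²(Δλ/2)=0.0652364705; c=2·atan2(√a, √(1-a))=0.516552408; dist=6371·c=3290.955 ≈ 3291.0 km; running total=14162.8 km
Leg 3 bearing: y=sinΔλ·cosφ2=-0.26705190, x=cosφ1·sinφ2-sinφ1·cosφ2·cosΔλ=-0.41545876; θ=atan2(y, x)=-147.2676° <0 so +360° → 212.7324° ≈ 212.7°
Leg 4: φ1=0.2407315, φ2=-0.5927173, Δφ=-0.8334488, Δλ=-1.4311176 rad; a=sin²(Δφ/2)+cosφ1·cosφ2·sin²(Δλ/2)=0.5105173655; c=2·atan2(√a, √(1-a))=1.591832609; dist=6371·c=10141.566 ≈ 10141.6 km; running total=24304.4 km
Leg 4 bearing: y=sinΔλ·cosφ2=-0.82134785, x=cosφ1·sinφ2-sinφ1·cosφ2·cosΔλ=-0.57003969; θ=atan2(y, x)=-124.7618° <0 so +360° → 235.2382° ≈ 235.2°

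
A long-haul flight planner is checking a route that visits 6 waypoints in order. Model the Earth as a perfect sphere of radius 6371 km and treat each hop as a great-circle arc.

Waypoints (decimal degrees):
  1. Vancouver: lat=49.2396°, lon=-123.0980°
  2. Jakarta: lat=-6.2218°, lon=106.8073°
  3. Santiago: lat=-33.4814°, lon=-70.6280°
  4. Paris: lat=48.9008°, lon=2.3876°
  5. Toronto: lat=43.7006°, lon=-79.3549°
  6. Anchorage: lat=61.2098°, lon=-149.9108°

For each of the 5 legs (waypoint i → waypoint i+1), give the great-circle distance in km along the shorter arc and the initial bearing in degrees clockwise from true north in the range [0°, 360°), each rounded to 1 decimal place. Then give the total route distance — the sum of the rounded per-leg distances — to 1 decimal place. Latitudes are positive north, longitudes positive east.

Leg 1: φ1=0.8593931, φ2=-0.1085909, Δφ=-0.9679840, Δλ=4.0126045 rad; a=sin²(Δφ/2)+cosφ1·cosφ2·sin²(Δλ/2)=0.7500568762; c=2·atan2(√a, √(1-a))=2.094526457; dist=6371·c=13344.228 ≈ 13344.2 km; running total=13344.2 km
Leg 1 bearing: y=sinΔλ·cosφ2=-0.76047509, x=cosφ1·sinφ2-sinφ1·cosφ2·cosΔλ=0.41420269; θ=atan2(y, x)=-61.4245° <0 so +360° → 298.5755° ≈ 298.6°
Leg 2: φ1=-0.1085909, φ2=-0.5843607, Δφ=-0.4757698, Δλ=-3.0968302 rad; a=sin²(Δφ/2)+cosφ1·cosφ2·sin²(Δλ/2)=0.8842666701; c=2·atan2(√a, √(1-a))=2.447341974; dist=6371·c=15592.016 ≈ 15592.0 km; running total=28936.2 km
Leg 2 bearing: y=sinΔλ·cosφ2=-0.03732233, x=cosφ1·sinφ2-sinφ1·cosφ2·cosΔλ=-0.63872024; θ=atan2(y, x)=-176.6558° <0 so +360° → 183.3442° ≈ 183.3°
Leg 3: φ1=-0.5843607, φ2=0.8534800, Δφ=1.4378406, Δλ=1.2743626 rad; a=sin²(Δφ/2)+cosφ1·cosφ2·sin²(Δλ/2)=0.6277801678; c=2·atan2(√a, √(1-a))=1.829223567; dist=6371·c=11653.983 ≈ 11654.0 km; running total=40590.2 km
Leg 3 bearing: y=sinΔλ·cosφ2=0.62869332, x=cosφ1·sinφ2-sinφ1·cosφ2·cosΔλ=0.73446145; θ=atan2(y, x)=40.5633° ≈ 40.6°
Leg 4: φ1=0.8534800, φ2=0.7627194, Δφ=-0.0907606, Δλ=-1.4266758 rad; a=sin²(Δφ/2)+cosφ1·cosφ2·sin²(Δλ/2)=0.2055540319; c=2·atan2(√a, √(1-a))=0.941109179; dist=6371·c=5995.807 ≈ 5995.8 km; running total=46586.0 km
Leg 4 bearing: y=sinΔλ·cosφ2=-0.71546469, x=cosφ1·sinφ2-sinφ1·cosφ2·cosΔλ=0.37592095; θ=atan2(y, x)=-62.2816° <0 so +360° → 297.7184° ≈ 297.7°
Leg 5: φ1=0.7627194, φ2=1.0683125, Δφ=0.3055932, Δλ=-1.2314328 rad; a=sin²(Δφ/2)+cosφ1·cosφ2·sin²(Δλ/2)=0.1393034469; c=2·atan2(√a, √(1-a))=0.764984479; dist=6371·c=4873.716 ≈ 4873.7 km; running total=51459.7 km
Leg 5 bearing: y=sinΔλ·cosφ2=-0.45413634, x=cosφ1·sinφ2-sinφ1·cosφ2·cosΔλ=0.52283092; θ=atan2(y, x)=-40.9779° <0 so +360° → 319.0221° ≈ 319.0°

Leg 1: dist=13344.2 km, bearing=298.6°
Leg 2: dist=15592.0 km, bearing=183.3°
Leg 3: dist=11654.0 km, bearing=40.6°
Leg 4: dist=5995.8 km, bearing=297.7°
Leg 5: dist=4873.7 km, bearing=319.0°
Total: 51459.7 km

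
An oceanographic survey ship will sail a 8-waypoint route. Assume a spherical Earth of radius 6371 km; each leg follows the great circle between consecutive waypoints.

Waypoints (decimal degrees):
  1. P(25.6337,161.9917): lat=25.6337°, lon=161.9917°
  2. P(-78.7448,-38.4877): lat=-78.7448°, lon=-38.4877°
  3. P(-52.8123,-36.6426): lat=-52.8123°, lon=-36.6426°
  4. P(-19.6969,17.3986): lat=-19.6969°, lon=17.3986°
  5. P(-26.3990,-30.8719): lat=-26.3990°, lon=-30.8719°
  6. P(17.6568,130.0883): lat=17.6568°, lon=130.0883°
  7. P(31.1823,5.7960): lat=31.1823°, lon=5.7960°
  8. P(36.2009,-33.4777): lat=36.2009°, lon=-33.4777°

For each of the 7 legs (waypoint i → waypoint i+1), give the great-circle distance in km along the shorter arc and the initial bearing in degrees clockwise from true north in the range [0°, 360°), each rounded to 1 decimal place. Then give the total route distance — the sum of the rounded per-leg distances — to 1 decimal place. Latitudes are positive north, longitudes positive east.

Leg 1: dist=14021.3 km, bearing=175.2°
Leg 2: dist=2884.5 km, bearing=2.5°
Leg 3: dist=5886.5 km, bearing=72.7°
Leg 4: dist=4967.0 km, bearing=252.0°
Leg 5: dist=17828.7 km, bearing=112.5°
Leg 6: dist=11963.9 km, bearing=312.1°
Leg 7: dist=3651.1 km, bearing=289.6°
Total: 61203.0 km

Leg 1: φ1=0.4473925, φ2=-1.3743560, Δφ=-1.8217485, Δλ=-3.4990256 rad; a=sin²(Δφ/2)+cosφ1·cosφ2·sin²(Δλ/2)=0.7945718384; c=2·atan2(√a, √(1-a))=2.200794989; dist=6371·c=14021.265 ≈ 14021.3 km; running total=14021.3 km
Leg 1 bearing: y=sinΔλ·cosφ2=0.06828751, x=cosφ1·sinφ2-sinφ1·cosφ2·cosΔλ=-0.80513759; θ=atan2(y, x)=175.1521° ≈ 175.2°
Leg 2: φ1=-1.3743560, φ2=-0.9217485, Δφ=0.4526075, Δλ=0.0322031 rad; a=sin²(Δφ/2)+cosφ1·cosφ2·sin²(Δλ/2)=0.0503756495; c=2·atan2(√a, √(1-a))=0.452747355; dist=6371·c=2884.453 ≈ 2884.5 km; running total=16905.8 km
Leg 2 bearing: y=sinΔλ·cosφ2=0.01946108, x=cosφ1·sinφ2-sinφ1·cosφ2·cosΔλ=0.43700462; θ=atan2(y, x)=2.5499° ≈ 2.5°
Leg 3: φ1=-0.9217485, φ2=-0.3437758, Δφ=0.5779728, Δλ=0.9431969 rad; a=sin²(Δφ/2)+cosφ1·cosφ2·sin²(Δλ/2)=0.1986675475; c=2·atan2(√a, √(1-a))=0.923959909; dist=6371·c=5886.549 ≈ 5886.5 km; running total=22792.3 km
Leg 3 bearing: y=sinΔλ·cosφ2=0.76207816, x=cosφ1·sinφ2-sinφ1·cosφ2·cosΔλ=0.23671056; θ=atan2(y, x)=72.7446° ≈ 72.7°
Leg 4: φ1=-0.3437758, φ2=-0.4607495, Δφ=-0.1169737, Δλ=-0.8424792 rad; a=sin²(Δφ/2)+cosφ1·cosφ2·sin²(Δλ/2)=0.1444120317; c=2·atan2(√a, √(1-a))=0.779626822; dist=6371·c=4967.002 ≈ 4967.0 km; running total=27759.3 km
Leg 4 bearing: y=sinΔλ·cosφ2=-0.66847151, x=cosφ1·sinφ2-sinφ1·cosφ2·cosΔλ=-0.21765712; θ=atan2(y, x)=-108.0355° <0 so +360° → 251.9645° ≈ 252.0°
Leg 5: φ1=-0.4607495, φ2=0.3081693, Δφ=0.7689188, Δλ=2.8092855 rad; a=sin²(Δφ/2)+cosφ1·cosφ2·sin²(Δλ/2)=0.9708439319; c=2·atan2(√a, √(1-a))=2.798408054; dist=6371·c=17828.658 ≈ 17828.7 km; running total=45588.0 km
Leg 5 bearing: y=sinΔλ·cosφ2=0.31085656, x=cosφ1·sinφ2-sinφ1·cosφ2·cosΔλ=-0.12881057; θ=atan2(y, x)=112.5078° ≈ 112.5°
Leg 6: φ1=0.3081693, φ2=0.5442338, Δφ=0.2360645, Δλ=-2.1693099 rad; a=sin²(Δφ/2)+cosφ1·cosφ2·sin²(Δλ/2)=0.6511313255; c=2·atan2(√a, √(1-a))=1.877861771; dist=6371·c=11963.857 ≈ 11963.9 km; running total=57551.9 km
Leg 6 bearing: y=sinΔλ·cosφ2=-0.70681191, x=cosφ1·sinφ2-sinφ1·cosφ2·cosΔλ=0.63957346; θ=atan2(y, x)=-47.8590° <0 so +360° → 312.1410° ≈ 312.1°
Leg 7: φ1=0.5442338, φ2=0.6318249, Δφ=0.0875911, Δλ=-0.6854554 rad; a=sin²(Δφ/2)+cosφ1·cosφ2·sin²(Δλ/2)=0.0798830302; c=2·atan2(√a, √(1-a))=0.573081804; dist=6371·c=3651.104 ≈ 3651.1 km; running total=61203.0 km
Leg 7 bearing: y=sinΔλ·cosφ2=-0.51082066, x=cosφ1·sinφ2-sinφ1·cosφ2·cosΔλ=0.18184933; θ=atan2(y, x)=-70.4046° <0 so +360° → 289.5954° ≈ 289.6°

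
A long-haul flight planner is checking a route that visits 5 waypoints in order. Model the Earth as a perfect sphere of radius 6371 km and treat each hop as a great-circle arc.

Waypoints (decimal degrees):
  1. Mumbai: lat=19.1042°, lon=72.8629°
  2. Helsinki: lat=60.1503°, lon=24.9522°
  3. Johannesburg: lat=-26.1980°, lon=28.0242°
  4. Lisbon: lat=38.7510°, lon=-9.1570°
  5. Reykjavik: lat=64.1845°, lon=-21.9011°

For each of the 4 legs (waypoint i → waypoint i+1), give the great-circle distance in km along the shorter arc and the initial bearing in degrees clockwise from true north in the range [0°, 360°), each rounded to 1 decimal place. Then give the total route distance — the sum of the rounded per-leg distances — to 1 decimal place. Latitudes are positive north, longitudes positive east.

Leg 1: dist=5914.9 km, bearing=332.5°
Leg 2: dist=9605.6 km, bearing=177.2°
Leg 3: dist=8191.6 km, bearing=330.6°
Leg 4: dist=2949.8 km, bearing=347.6°
Total: 26661.9 km

Leg 1: φ1=0.3334312, φ2=1.0498208, Δφ=0.7163896, Δλ=-0.8361995 rad; a=sin²(Δφ/2)+cosφ1·cosφ2·sin²(Δλ/2)=0.2004433667; c=2·atan2(√a, √(1-a))=0.928403175; dist=6371·c=5914.857 ≈ 5914.9 km; running total=5914.9 km
Leg 1 bearing: y=sinΔλ·cosφ2=-0.36936335, x=cosφ1·sinφ2-sinφ1·cosφ2·cosΔλ=0.71037596; θ=atan2(y, x)=-27.4724° <0 so +360° → 332.5276° ≈ 332.5°
Leg 2: φ1=1.0498208, φ2=-0.4572414, Δφ=-1.5070621, Δλ=0.0536165 rad; a=sin²(Δφ/2)+cosφ1·cosφ2·sin²(Δλ/2)=0.4684753603; c=2·atan2(√a, √(1-a))=1.507705200; dist=6371·c=9605.590 ≈ 9605.6 km; running total=15520.5 km
Leg 2 bearing: y=sinΔλ·cosφ2=0.04808565, x=cosφ1·sinφ2-sinφ1·cosφ2·cosΔλ=-0.99685132; θ=atan2(y, x)=177.2383° ≈ 177.2°
Leg 3: φ1=-0.4572414, φ2=0.6763325, Δφ=1.1335739, Δλ=-0.6489344 rad; a=sin²(Δφ/2)+cosφ1·cosφ2·sin²(Δλ/2)=0.3594083196; c=2·atan2(√a, √(1-a))=1.285769328; dist=6371·c=8191.636 ≈ 8191.6 km; running total=23712.1 km
Leg 3 bearing: y=sinΔλ·cosφ2=-0.47130701, x=cosφ1·sinφ2-sinφ1·cosφ2·cosΔλ=0.83594594; θ=atan2(y, x)=-29.4143° <0 so +360° → 330.5857° ≈ 330.6°
Leg 4: φ1=0.6763325, φ2=1.1202309, Δφ=0.4438983, Δλ=-0.2224265 rad; a=sin²(Δφ/2)+cosφ1·cosφ2·sin²(Δλ/2)=0.0526410295; c=2·atan2(√a, √(1-a))=0.462997049; dist=6371·c=2949.754 ≈ 2949.8 km; running total=26661.9 km
Leg 4 bearing: y=sinΔλ·cosφ2=-0.09606440, x=cosφ1·sinφ2-sinφ1·cosφ2·cosΔλ=0.43617822; θ=atan2(y, x)=-12.4206° <0 so +360° → 347.5794° ≈ 347.6°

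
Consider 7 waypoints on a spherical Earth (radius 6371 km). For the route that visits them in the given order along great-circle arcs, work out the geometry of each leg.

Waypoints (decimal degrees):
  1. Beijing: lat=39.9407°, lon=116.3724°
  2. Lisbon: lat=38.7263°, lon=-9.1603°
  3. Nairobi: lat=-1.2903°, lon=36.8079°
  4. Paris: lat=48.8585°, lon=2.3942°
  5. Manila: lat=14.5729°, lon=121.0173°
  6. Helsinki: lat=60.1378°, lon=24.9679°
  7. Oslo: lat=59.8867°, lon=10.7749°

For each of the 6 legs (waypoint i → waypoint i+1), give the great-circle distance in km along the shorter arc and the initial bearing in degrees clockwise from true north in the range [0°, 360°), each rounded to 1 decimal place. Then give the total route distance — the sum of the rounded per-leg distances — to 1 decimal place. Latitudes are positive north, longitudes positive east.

Leg 1: φ1=0.6970967, φ2=0.6759014, Δφ=-0.0211953, Δλ=-2.1909589 rad; a=sin²(Δφ/2)+cosφ1·cosφ2·sin²(Δλ/2)=0.4729945564; c=2·atan2(√a, √(1-a))=1.516759145; dist=6371·c=9663.273 ≈ 9663.3 km; running total=9663.3 km
Leg 1 bearing: y=sinΔλ·cosφ2=-0.63486813, x=cosφ1·sinφ2-sinφ1·cosφ2·cosΔλ=0.77073036; θ=atan2(y, x)=-39.4791° <0 so +360° → 320.5209° ≈ 320.5°
Leg 2: φ1=0.6759014, φ2=-0.0225200, Δφ=-0.6984214, Δλ=0.8022964 rad; a=sin²(Δφ/2)+cosφ1·cosφ2·sin²(Δλ/2)=0.2359901739; c=2·atan2(√a, √(1-a))=1.014529384; dist=6371·c=6463.567 ≈ 6463.6 km; running total=16126.9 km
Leg 2 bearing: y=sinΔλ·cosφ2=0.71877184, x=cosφ1·sinφ2-sinφ1·cosφ2·cosΔλ=-0.45228562; θ=atan2(y, x)=122.1801° ≈ 122.2°
Leg 3: φ1=-0.0225200, φ2=0.8527417, Δφ=0.8752617, Δλ=-0.6006324 rad; a=sin²(Δφ/2)+cosφ1·cosφ2·sin²(Δλ/2)=0.2371625948; c=2·atan2(√a, √(1-a))=1.017288153; dist=6371·c=6481.143 ≈ 6481.1 km; running total=22608.0 km
Leg 3 bearing: y=sinΔλ·cosφ2=-0.37183339, x=cosφ1·sinφ2-sinφ1·cosφ2·cosΔλ=0.76511824; θ=atan2(y, x)=-25.9189° <0 so +360° → 334.0811° ≈ 334.1°
Leg 4: φ1=0.8527417, φ2=0.2543451, Δφ=-0.5983966, Δλ=2.0703637 rad; a=sin²(Δφ/2)+cosφ1·cosφ2·sin²(Δλ/2)=0.5577745444; c=2·atan2(√a, √(1-a))=1.686604100; dist=6371·c=10745.355 ≈ 10745.4 km; running total=33353.4 km
Leg 4 bearing: y=sinΔλ·cosφ2=0.84954990, x=cosφ1·sinφ2-sinφ1·cosφ2·cosΔλ=0.51469736; θ=atan2(y, x)=58.7905° ≈ 58.8°
Leg 5: φ1=0.2543451, φ2=1.0496026, Δφ=0.7952575, Δλ=-1.6763783 rad; a=sin²(Δφ/2)+cosφ1·cosφ2·sin²(Δλ/2)=0.4162905710; c=2·atan2(√a, √(1-a))=1.402585337; dist=6371·c=8935.871 ≈ 8935.9 km; running total=42289.3 km
Leg 5 bearing: y=sinΔλ·cosφ2=-0.49514302, x=cosφ1·sinφ2-sinφ1·cosφ2·cosΔλ=0.85252819; θ=atan2(y, x)=-30.1478° <0 so +360° → 329.8522° ≈ 329.9°
Leg 6: φ1=1.0496026, φ2=1.0452201, Δφ=-0.0043825, Δλ=-0.2477146 rad; a=sin²(Δφ/2)+cosφ1·cosφ2·sin²(Δλ/2)=0.0038174886; c=2·atan2(√a, √(1-a))=0.123650415; dist=6371·c=787.777 ≈ 787.8 km; running total=43077.1 km
Leg 6 bearing: y=sinΔλ·cosφ2=-0.12301413, x=cosφ1·sinφ2-sinφ1·cosφ2·cosΔλ=0.00889869; θ=atan2(y, x)=-85.8625° <0 so +360° → 274.1375° ≈ 274.1°

Leg 1: dist=9663.3 km, bearing=320.5°
Leg 2: dist=6463.6 km, bearing=122.2°
Leg 3: dist=6481.1 km, bearing=334.1°
Leg 4: dist=10745.4 km, bearing=58.8°
Leg 5: dist=8935.9 km, bearing=329.9°
Leg 6: dist=787.8 km, bearing=274.1°
Total: 43077.1 km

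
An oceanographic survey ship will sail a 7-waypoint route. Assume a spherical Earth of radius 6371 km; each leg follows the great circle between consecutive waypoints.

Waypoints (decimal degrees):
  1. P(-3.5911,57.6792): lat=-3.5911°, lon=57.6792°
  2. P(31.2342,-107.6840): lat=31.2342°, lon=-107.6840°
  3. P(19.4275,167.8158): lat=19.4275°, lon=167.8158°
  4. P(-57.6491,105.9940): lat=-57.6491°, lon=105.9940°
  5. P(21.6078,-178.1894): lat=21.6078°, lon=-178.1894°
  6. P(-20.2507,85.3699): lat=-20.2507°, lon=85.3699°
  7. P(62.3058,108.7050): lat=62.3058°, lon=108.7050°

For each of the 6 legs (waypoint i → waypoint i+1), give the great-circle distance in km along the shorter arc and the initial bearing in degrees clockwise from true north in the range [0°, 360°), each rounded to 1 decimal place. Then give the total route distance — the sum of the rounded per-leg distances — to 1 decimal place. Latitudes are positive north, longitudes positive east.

Leg 1: φ1=-0.0626765, φ2=0.5451396, Δφ=0.6078161, Δλ=-2.8861323 rad; a=sin²(Δφ/2)+cosφ1·cosφ2·sin²(Δλ/2)=0.9290801354; c=2·atan2(√a, √(1-a))=2.602471644; dist=6371·c=16580.347 ≈ 16580.3 km; running total=16580.3 km
Leg 1 bearing: y=sinΔλ·cosφ2=-0.21606455, x=cosφ1·sinφ2-sinφ1·cosφ2·cosΔλ=0.46570061; θ=atan2(y, x)=-24.8892° <0 so +360° → 335.1108° ≈ 335.1°
Leg 2: φ1=0.5451396, φ2=0.3390738, Δφ=-0.2060658, Δλ=4.8083786 rad; a=sin²(Δφ/2)+cosφ1·cosφ2·sin²(Δλ/2)=0.3751214317; c=2·atan2(√a, √(1-a))=1.318366892; dist=6371·c=8399.315 ≈ 8399.3 km; running total=24979.6 km
Leg 2 bearing: y=sinΔλ·cosφ2=-0.93872176, x=cosφ1·sinφ2-sinφ1·cosφ2·cosΔλ=0.23753489; θ=atan2(y, x)=-75.7999° <0 so +360° → 284.2001° ≈ 284.2°
Leg 3: φ1=0.3390738, φ2=-1.0061666, Δφ=-1.3452404, Δλ=-1.0789940 rad; a=sin²(Δφ/2)+cosφ1·cosφ2·sin²(Δλ/2)=0.5213454404; c=2·atan2(√a, √(1-a))=1.613500186; dist=6371·c=10279.610 ≈ 10279.6 km; running total=35259.2 km
Leg 3 bearing: y=sinΔλ·cosφ2=-0.47168434, x=cosφ1·sinφ2-sinφ1·cosφ2·cosΔλ=-0.88073343; θ=atan2(y, x)=-151.8283° <0 so +360° → 208.1717° ≈ 208.2°
Leg 4: φ1=-1.0061666, φ2=0.3771273, Δφ=1.3832939, Δλ=-4.9599360 rad; a=sin²(Δφ/2)+cosφ1·cosφ2·sin²(Δλ/2)=0.5945965737; c=2·atan2(√a, √(1-a))=1.761136716; dist=6371·c=11220.202 ≈ 11220.2 km; running total=46479.4 km
Leg 4 bearing: y=sinΔλ·cosφ2=0.90138494, x=cosφ1·sinφ2-sinφ1·cosφ2·cosΔλ=0.38950115; θ=atan2(y, x)=66.6301° ≈ 66.6°
Leg 5: φ1=0.3771273, φ2=-0.3534414, Δφ=-0.7305686, Δλ=4.5999776 rad; a=sin²(Δφ/2)+cosφ1·cosφ2·sin²(Δλ/2)=0.6126537630; c=2·atan2(√a, √(1-a))=1.798054993; dist=6371·c=11455.408 ≈ 11455.4 km; running total=57934.8 km
Leg 5 bearing: y=sinΔλ·cosφ2=-0.93226573, x=cosφ1·sinφ2-sinφ1·cosφ2·cosΔλ=-0.28304970; θ=atan2(y, x)=-106.8891° <0 so +360° → 253.1109° ≈ 253.1°
Leg 6: φ1=-0.3534414, φ2=1.0874414, Δφ=1.4408827, Δλ=0.4072743 rad; a=sin²(Δφ/2)+cosφ1·cosφ2·sin²(Δλ/2)=0.4530583353; c=2·atan2(√a, √(1-a))=1.476774532; dist=6371·c=9408.531 ≈ 9408.5 km; running total=67343.3 km
Leg 6 bearing: y=sinΔλ·cosφ2=0.18409219, x=cosφ1·sinφ2-sinφ1·cosφ2·cosΔλ=0.97841504; θ=atan2(y, x)=10.6558° ≈ 10.7°

Leg 1: dist=16580.3 km, bearing=335.1°
Leg 2: dist=8399.3 km, bearing=284.2°
Leg 3: dist=10279.6 km, bearing=208.2°
Leg 4: dist=11220.2 km, bearing=66.6°
Leg 5: dist=11455.4 km, bearing=253.1°
Leg 6: dist=9408.5 km, bearing=10.7°
Total: 67343.3 km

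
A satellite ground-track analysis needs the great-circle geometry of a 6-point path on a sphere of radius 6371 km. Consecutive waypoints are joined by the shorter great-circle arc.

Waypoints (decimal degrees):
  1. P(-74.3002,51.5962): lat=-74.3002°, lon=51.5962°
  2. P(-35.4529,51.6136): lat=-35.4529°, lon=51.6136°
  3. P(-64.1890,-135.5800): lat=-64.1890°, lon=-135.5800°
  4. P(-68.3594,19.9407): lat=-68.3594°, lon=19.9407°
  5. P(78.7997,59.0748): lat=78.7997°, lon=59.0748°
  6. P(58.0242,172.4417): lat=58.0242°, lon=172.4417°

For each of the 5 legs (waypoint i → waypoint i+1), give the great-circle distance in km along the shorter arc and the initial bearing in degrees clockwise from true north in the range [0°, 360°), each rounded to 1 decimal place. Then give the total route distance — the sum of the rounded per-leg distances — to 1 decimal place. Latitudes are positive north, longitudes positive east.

Leg 1: dist=4319.6 km, bearing=0.0°
Leg 2: dist=8917.4 km, bearing=176.8°
Leg 3: dist=5150.4 km, bearing=167.8°
Leg 4: dist=16556.7 km, bearing=13.7°
Leg 5: dist=4191.1 km, bearing=52.7°
Total: 39135.2 km

Leg 1: φ1=-1.2967831, φ2=-0.6187698, Δφ=0.6780133, Δλ=0.0003037 rad; a=sin²(Δφ/2)+cosφ1·cosφ2·sin²(Δλ/2)=0.1105897989; c=2·atan2(√a, √(1-a))=0.678013307; dist=6371·c=4319.623 ≈ 4319.6 km; running total=4319.6 km
Leg 1 bearing: y=sinΔλ·cosφ2=0.00024738, x=cosφ1·sinφ2-sinφ1·cosφ2·cosΔλ=0.62724694; θ=atan2(y, x)=0.0226° ≈ 0.0°
Leg 2: φ1=-0.6187698, φ2=-1.1203094, Δφ=-0.5015396, Δλ=-3.2671447 rad; a=sin²(Δφ/2)+cosφ1·cosφ2·sin²(Δλ/2)=0.4148592382; c=2·atan2(√a, √(1-a))=1.399680969; dist=6371·c=8917.367 ≈ 8917.4 km; running total=13237.0 km
Leg 2 bearing: y=sinΔλ·cosφ2=0.05452233, x=cosφ1·sinφ2-sinφ1·cosφ2·cosΔλ=-0.98388593; θ=atan2(y, x)=176.8282° ≈ 176.8°
Leg 3: φ1=-1.1203094, φ2=-1.1930966, Δφ=-0.0727872, Δλ=2.7143483 rad; a=sin²(Δφ/2)+cosφ1·cosφ2·sin²(Δλ/2)=0.1546768908; c=2·atan2(√a, √(1-a))=0.808414092; dist=6371·c=5150.406 ≈ 5150.4 km; running total=18387.4 km
Leg 3 bearing: y=sinΔλ·cosφ2=0.15281070, x=cosφ1·sinφ2-sinφ1·cosφ2·cosΔλ=-0.70686398; θ=atan2(y, x)=167.8014° ≈ 167.8°
Leg 4: φ1=-1.1930966, φ2=1.3753142, Δφ=2.5684108, Δλ=0.6830189 rad; a=sin²(Δφ/2)+cosφ1·cosφ2·sin²(Δλ/2)=0.9281244501; c=2·atan2(√a, √(1-a))=2.598760052; dist=6371·c=16556.700 ≈ 16556.7 km; running total=34944.1 km
Leg 4 bearing: y=sinΔλ·cosφ2=0.12259184, x=cosφ1·sinφ2-sinφ1·cosφ2·cosΔλ=0.50180580; θ=atan2(y, x)=13.7285° ≈ 13.7°
Leg 5: φ1=1.3753142, φ2=1.0127133, Δφ=-0.3626009, Δλ=1.9786257 rad; a=sin²(Δφ/2)+cosφ1·cosφ2·sin²(Δλ/2)=0.1043404875; c=2·atan2(√a, √(1-a))=0.657832959; dist=6371·c=4191.054 ≈ 4191.1 km; running total=39135.2 km
Leg 5 bearing: y=sinΔλ·cosφ2=0.48612850, x=cosφ1·sinφ2-sinφ1·cosφ2·cosΔλ=0.37080087; θ=atan2(y, x)=52.6649° ≈ 52.7°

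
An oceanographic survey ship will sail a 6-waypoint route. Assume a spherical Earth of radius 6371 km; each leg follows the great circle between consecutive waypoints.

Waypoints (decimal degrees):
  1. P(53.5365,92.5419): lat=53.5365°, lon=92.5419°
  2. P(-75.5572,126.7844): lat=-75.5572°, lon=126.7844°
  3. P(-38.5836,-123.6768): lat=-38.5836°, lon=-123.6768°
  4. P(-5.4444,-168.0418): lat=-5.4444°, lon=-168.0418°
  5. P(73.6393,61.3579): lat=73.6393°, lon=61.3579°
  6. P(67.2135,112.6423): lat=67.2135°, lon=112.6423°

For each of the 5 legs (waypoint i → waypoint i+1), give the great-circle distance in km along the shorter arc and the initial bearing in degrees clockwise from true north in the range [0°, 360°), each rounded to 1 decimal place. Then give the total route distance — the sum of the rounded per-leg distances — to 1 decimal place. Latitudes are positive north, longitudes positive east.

Leg 1: φ1=0.9343882, φ2=-1.3187219, Δφ=-2.2531101, Δλ=0.5976444 rad; a=sin²(Δφ/2)+cosφ1·cosφ2·sin²(Δλ/2)=0.8281419901; c=2·atan2(√a, √(1-a))=2.286679422; dist=6371·c=14568.435 ≈ 14568.4 km; running total=14568.4 km
Leg 1 bearing: y=sinΔλ·cosφ2=0.14034407, x=cosφ1·sinφ2-sinφ1·cosφ2·cosΔλ=-0.74134667; θ=atan2(y, x)=169.2802° ≈ 169.3°
Leg 2: φ1=-1.3187219, φ2=-0.6734109, Δφ=0.6453111, Δλ=-4.3713726 rad; a=sin²(Δφ/2)+cosφ1·cosφ2·sin²(Δλ/2)=0.2306294673; c=2·atan2(√a, √(1-a))=1.001854268; dist=6371·c=6382.814 ≈ 6382.8 km; running total=20951.2 km
Leg 2 bearing: y=sinΔλ·cosφ2=0.73668505, x=cosφ1·sinφ2-sinφ1·cosφ2·cosΔλ=-0.40872142; θ=atan2(y, x)=119.0220° ≈ 119.0°
Leg 3: φ1=-0.6734109, φ2=-0.0950227, Δφ=0.5783882, Δλ=-0.7743153 rad; a=sin²(Δφ/2)+cosφ1·cosφ2·sin²(Δλ/2)=0.1922560731; c=2·atan2(√a, √(1-a))=0.907791521; dist=6371·c=5783.540 ≈ 5783.5 km; running total=26734.7 km
Leg 3 bearing: y=sinΔλ·cosφ2=-0.69607237, x=cosφ1·sinφ2-sinφ1·cosφ2·cosΔλ=0.36967277; θ=atan2(y, x)=-62.0280° <0 so +360° → 297.9720° ≈ 298.0°
Leg 4: φ1=-0.0950227, φ2=1.2852482, Δφ=1.3802709, Δλ=4.0037801 rad; a=sin²(Δφ/2)+cosφ1·cosφ2·sin²(Δλ/2)=0.6367621364; c=2·atan2(√a, √(1-a))=1.847851459; dist=6371·c=11772.662 ≈ 11772.7 km; running total=38507.4 km
Leg 4 bearing: y=sinΔλ·cosφ2=-0.21387315, x=cosφ1·sinφ2-sinφ1·cosφ2·cosΔλ=0.93778609; θ=atan2(y, x)=-12.8472° <0 so +360° → 347.1528° ≈ 347.2°
Leg 5: φ1=1.2852482, φ2=1.1730969, Δφ=-0.1121514, Δλ=0.8950816 rad; a=sin²(Δφ/2)+cosφ1·cosφ2·sin²(Δλ/2)=0.0235717708; c=2·atan2(√a, √(1-a))=0.308281329; dist=6371·c=1964.060 ≈ 1964.1 km; running total=40471.5 km
Leg 5 bearing: y=sinΔλ·cosφ2=0.30219348, x=cosφ1·sinφ2-sinφ1·cosφ2·cosΔλ=0.02727033; θ=atan2(y, x)=84.8435° ≈ 84.8°

Leg 1: dist=14568.4 km, bearing=169.3°
Leg 2: dist=6382.8 km, bearing=119.0°
Leg 3: dist=5783.5 km, bearing=298.0°
Leg 4: dist=11772.7 km, bearing=347.2°
Leg 5: dist=1964.1 km, bearing=84.8°
Total: 40471.5 km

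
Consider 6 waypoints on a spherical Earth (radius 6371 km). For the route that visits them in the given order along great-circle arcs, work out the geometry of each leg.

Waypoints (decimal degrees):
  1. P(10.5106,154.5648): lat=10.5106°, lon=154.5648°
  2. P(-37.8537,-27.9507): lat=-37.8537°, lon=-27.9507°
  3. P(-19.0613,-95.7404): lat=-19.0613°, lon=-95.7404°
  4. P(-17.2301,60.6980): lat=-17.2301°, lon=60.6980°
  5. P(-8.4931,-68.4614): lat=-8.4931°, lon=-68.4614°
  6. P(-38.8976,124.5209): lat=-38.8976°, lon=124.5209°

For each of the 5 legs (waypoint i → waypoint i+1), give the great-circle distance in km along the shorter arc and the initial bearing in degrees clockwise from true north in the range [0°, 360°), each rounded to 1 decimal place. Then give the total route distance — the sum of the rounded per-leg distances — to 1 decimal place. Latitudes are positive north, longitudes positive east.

Leg 1: φ1=0.1834446, φ2=-0.6606717, Δφ=-0.8441163, Δλ=-3.1854964 rad; a=sin²(Δφ/2)+cosφ1·cosφ2·sin²(Δλ/2)=0.9437619414; c=2·atan2(√a, √(1-a))=2.662739400; dist=6371·c=16964.313 ≈ 16964.3 km; running total=16964.3 km
Leg 1 bearing: y=sinΔλ·cosφ2=0.03465440, x=cosφ1·sinφ2-sinφ1·cosφ2·cosΔλ=-0.45945667; θ=atan2(y, x)=175.6866° ≈ 175.7°
Leg 2: φ1=-0.6606717, φ2=-0.3326824, Δφ=0.3279893, Δλ=-1.1831535 rad; a=sin²(Δφ/2)+cosφ1·cosφ2·sin²(Δλ/2)=0.2587466597; c=2·atan2(√a, √(1-a))=1.067282003; dist=6371·c=6799.654 ≈ 6799.7 km; running total=23764.0 km
Leg 2 bearing: y=sinΔλ·cosφ2=-0.87504062, x=cosφ1·sinφ2-sinφ1·cosφ2·cosΔλ=-0.03861624; θ=atan2(y, x)=-92.5269° <0 so +360° → 267.4731° ≈ 267.5°
Leg 3: φ1=-0.3326824, φ2=-0.3007220, Δφ=0.0319605, Δλ=2.7303652 rad; a=sin²(Δφ/2)+cosφ1·cosφ2·sin²(Δλ/2)=0.8653776779; c=2·atan2(√a, √(1-a))=2.390224146; dist=6371·c=15228.118 ≈ 15228.1 km; running total=38992.1 km
Leg 3 bearing: y=sinΔλ·cosφ2=0.38179585, x=cosφ1·sinφ2-sinφ1·cosφ2·cosΔλ=-0.56588739; θ=atan2(y, x)=145.9930° ≈ 146.0°
Leg 4: φ1=-0.3007220, φ2=-0.1482326, Δφ=0.1524894, Δλ=-2.2542568 rad; a=sin²(Δφ/2)+cosφ1·cosφ2·sin²(Δλ/2)=0.7763897181; c=2·atan2(√a, √(1-a))=2.156492236; dist=6371·c=13739.012 ≈ 13739.0 km; running total=52731.1 km
Leg 4 bearing: y=sinΔλ·cosφ2=-0.76688894, x=cosφ1·sinφ2-sinφ1·cosφ2·cosΔλ=-0.32606174; θ=atan2(y, x)=-113.0340° <0 so +360° → 246.9660° ≈ 247.0°
Leg 5: φ1=-0.1482326, φ2=-0.6788912, Δφ=-0.5306586, Δλ=3.3681765 rad; a=sin²(Δφ/2)+cosφ1·cosφ2·sin²(Δλ/2)=0.8286603229; c=2·atan2(√a, √(1-a))=2.288054196; dist=6371·c=14577.193 ≈ 14577.2 km; running total=67308.3 km
Leg 5 bearing: y=sinΔλ·cosφ2=-0.17483826, x=cosφ1·sinφ2-sinφ1·cosφ2·cosΔλ=-0.73304921; θ=atan2(y, x)=-166.5851° <0 so +360° → 193.4149° ≈ 193.4°

Leg 1: dist=16964.3 km, bearing=175.7°
Leg 2: dist=6799.7 km, bearing=267.5°
Leg 3: dist=15228.1 km, bearing=146.0°
Leg 4: dist=13739.0 km, bearing=247.0°
Leg 5: dist=14577.2 km, bearing=193.4°
Total: 67308.3 km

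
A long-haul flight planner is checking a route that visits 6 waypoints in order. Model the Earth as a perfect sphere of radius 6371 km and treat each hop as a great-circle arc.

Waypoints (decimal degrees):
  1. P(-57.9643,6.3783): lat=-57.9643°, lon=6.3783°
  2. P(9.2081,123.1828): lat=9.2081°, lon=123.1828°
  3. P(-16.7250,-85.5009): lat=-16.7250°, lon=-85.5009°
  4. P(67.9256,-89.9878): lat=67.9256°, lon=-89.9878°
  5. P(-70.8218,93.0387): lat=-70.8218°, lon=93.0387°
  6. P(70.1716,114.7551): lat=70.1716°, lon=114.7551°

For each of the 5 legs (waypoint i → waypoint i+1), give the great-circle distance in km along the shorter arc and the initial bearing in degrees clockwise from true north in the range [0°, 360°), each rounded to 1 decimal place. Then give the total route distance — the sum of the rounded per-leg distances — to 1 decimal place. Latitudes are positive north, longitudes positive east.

Leg 1: dist=12434.4 km, bearing=108.4°
Leg 2: dist=16800.6 km, bearing=108.0°
Leg 3: dist=9419.8 km, bearing=358.3°
Leg 4: dist=19672.0 km, bearing=198.8°
Leg 5: dist=15758.4 km, bearing=11.7°
Total: 74085.2 km

Leg 1: φ1=-1.0116679, φ2=0.1607117, Δφ=1.1723795, Δλ=2.0386231 rad; a=sin²(Δφ/2)+cosφ1·cosφ2·sin²(Δλ/2)=0.6858870165; c=2·atan2(√a, √(1-a))=1.951715626; dist=6371·c=12434.380 ≈ 12434.4 km; running total=12434.4 km
Leg 1 bearing: y=sinΔλ·cosφ2=0.88104869, x=cosφ1·sinφ2-sinφ1·cosφ2·cosΔλ=-0.29246756; θ=atan2(y, x)=108.3638° ≈ 108.4°
Leg 2: φ1=0.1607117, φ2=-0.2919063, Δφ=-0.4526180, Δλ=-3.6422177 rad; a=sin²(Δφ/2)+cosφ1·cosφ2·sin²(Δλ/2)=0.9376974252; c=2·atan2(√a, √(1-a))=2.637048345; dist=6371·c=16800.635 ≈ 16800.6 km; running total=29235.0 km
Leg 2 bearing: y=sinΔλ·cosφ2=0.45966961, x=cosφ1·sinφ2-sinφ1·cosφ2·cosΔλ=-0.14962521; θ=atan2(y, x)=108.0304° ≈ 108.0°
Leg 3: φ1=-0.2919063, φ2=1.1855254, Δφ=1.4774317, Δλ=-0.0783112 rad; a=sin²(Δφ/2)+cosφ1·cosφ2·sin²(Δλ/2)=0.4539369916; c=2·atan2(√a, √(1-a))=1.478539494; dist=6371·c=9419.775 ≈ 9419.8 km; running total=38654.8 km
Leg 3 bearing: y=sinΔλ·cosφ2=-0.02940007, x=cosφ1·sinφ2-sinφ1·cosφ2·cosΔλ=0.99531323; θ=atan2(y, x)=-1.6919° <0 so +360° → 358.3081° ≈ 358.3°
Leg 4: φ1=1.1855254, φ2=-1.2360736, Δφ=-2.4215990, Δλ=3.1944150 rad; a=sin²(Δφ/2)+cosφ1·cosφ2·sin²(Δλ/2)=0.9992752581; c=2·atan2(√a, √(1-a))=3.087744085; dist=6371·c=19672.018 ≈ 19672.0 km; running total=58326.8 km
Leg 4 bearing: y=sinΔλ·cosφ2=-0.01734447, x=cosφ1·sinφ2-sinφ1·cosφ2·cosΔλ=-0.05095131; θ=atan2(y, x)=-161.2008° <0 so +360° → 198.7992° ≈ 198.8°
Leg 5: φ1=-1.2360736, φ2=1.2247255, Δφ=2.4607991, Δλ=0.3790227 rad; a=sin²(Δφ/2)+cosφ1·cosφ2·sin²(Δλ/2)=0.8924910474; c=2·atan2(√a, √(1-a))=2.473463552; dist=6371·c=15758.436 ≈ 15758.4 km; running total=74085.2 km
Leg 5 bearing: y=sinΔλ·cosφ2=0.12550988, x=cosφ1·sinφ2-sinφ1·cosφ2·cosΔλ=0.60667156; θ=atan2(y, x)=11.6886° ≈ 11.7°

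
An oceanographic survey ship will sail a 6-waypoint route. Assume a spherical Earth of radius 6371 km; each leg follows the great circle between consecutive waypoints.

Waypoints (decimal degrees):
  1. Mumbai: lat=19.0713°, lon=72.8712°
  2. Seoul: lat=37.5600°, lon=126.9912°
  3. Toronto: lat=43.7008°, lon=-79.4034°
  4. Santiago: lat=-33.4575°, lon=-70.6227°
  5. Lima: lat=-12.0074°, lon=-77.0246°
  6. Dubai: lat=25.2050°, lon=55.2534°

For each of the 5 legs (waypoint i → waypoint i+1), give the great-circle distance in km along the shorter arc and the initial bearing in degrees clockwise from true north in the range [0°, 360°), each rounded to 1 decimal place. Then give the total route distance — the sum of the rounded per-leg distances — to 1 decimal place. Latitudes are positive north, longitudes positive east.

Leg 1: φ1=0.3328570, φ2=0.6555457, Δφ=0.3226887, Δλ=0.9445722 rad; a=sin²(Δφ/2)+cosφ1·cosφ2·sin²(Δλ/2)=0.1808588598; c=2·atan2(√a, √(1-a))=0.878531508; dist=6371·c=5597.124 ≈ 5597.1 km; running total=5597.1 km
Leg 1 bearing: y=sinΔλ·cosφ2=0.64229471, x=cosφ1·sinφ2-sinφ1·cosφ2·cosΔλ=0.42432681; θ=atan2(y, x)=56.5496° ≈ 56.5°
Leg 2: φ1=0.6555457, φ2=0.7627228, Δφ=0.1071772, Δλ=-3.6022653 rad; a=sin²(Δφ/2)+cosφ1·cosφ2·sin²(Δλ/2)=0.5460967761; c=2·atan2(√a, √(1-a))=1.663120983; dist=6371·c=10595.744 ≈ 10595.7 km; running total=16192.8 km
Leg 2 bearing: y=sinΔλ·cosφ2=0.32139130, x=cosφ1·sinφ2-sinφ1·cosφ2·cosΔλ=0.94244787; θ=atan2(y, x)=18.8303° ≈ 18.8°
Leg 3: φ1=0.7627228, φ2=-0.5839435, Δφ=-1.3466664, Δλ=0.1532521 rad; a=sin²(Δφ/2)+cosφ1·cosφ2·sin²(Δλ/2)=0.3924054819; c=2·atan2(√a, √(1-a))=1.353910930; dist=6371·c=8625.767 ≈ 8625.8 km; running total=24818.6 km
Leg 3 bearing: y=sinΔλ·cosφ2=0.12735759, x=cosφ1·sinφ2-sinφ1·cosφ2·cosΔλ=-0.96823227; θ=atan2(y, x)=172.5066° ≈ 172.5°
Leg 4: φ1=-0.5839435, φ2=-0.2095687, Δφ=0.3743749, Δλ=-0.1117342 rad; a=sin²(Δφ/2)+cosφ1·cosφ2·sin²(Δλ/2)=0.0371761219; c=2·atan2(√a, √(1-a))=0.388052411; dist=6371·c=2472.282 ≈ 2472.3 km; running total=27290.9 km
Leg 4 bearing: y=sinΔλ·cosφ2=-0.10906231, x=cosφ1·sinφ2-sinφ1·cosφ2·cosΔλ=0.36232809; θ=atan2(y, x)=-16.7520° <0 so +360° → 343.2480° ≈ 343.2°
Leg 5: φ1=-0.2095687, φ2=0.4399102, Δφ=0.6494789, Δλ=2.3086866 rad; a=sin²(Δφ/2)+cosφ1·cosφ2·sin²(Δλ/2)=0.8419776010; c=2·atan2(√a, √(1-a))=2.323966898; dist=6371·c=14805.993 ≈ 14806.0 km; running total=42096.9 km
Leg 5 bearing: y=sinΔλ·cosφ2=0.66944450, x=cosφ1·sinφ2-sinφ1·cosφ2·cosΔλ=0.28991264; θ=atan2(y, x)=66.5843° ≈ 66.6°

Leg 1: dist=5597.1 km, bearing=56.5°
Leg 2: dist=10595.7 km, bearing=18.8°
Leg 3: dist=8625.8 km, bearing=172.5°
Leg 4: dist=2472.3 km, bearing=343.2°
Leg 5: dist=14806.0 km, bearing=66.6°
Total: 42096.9 km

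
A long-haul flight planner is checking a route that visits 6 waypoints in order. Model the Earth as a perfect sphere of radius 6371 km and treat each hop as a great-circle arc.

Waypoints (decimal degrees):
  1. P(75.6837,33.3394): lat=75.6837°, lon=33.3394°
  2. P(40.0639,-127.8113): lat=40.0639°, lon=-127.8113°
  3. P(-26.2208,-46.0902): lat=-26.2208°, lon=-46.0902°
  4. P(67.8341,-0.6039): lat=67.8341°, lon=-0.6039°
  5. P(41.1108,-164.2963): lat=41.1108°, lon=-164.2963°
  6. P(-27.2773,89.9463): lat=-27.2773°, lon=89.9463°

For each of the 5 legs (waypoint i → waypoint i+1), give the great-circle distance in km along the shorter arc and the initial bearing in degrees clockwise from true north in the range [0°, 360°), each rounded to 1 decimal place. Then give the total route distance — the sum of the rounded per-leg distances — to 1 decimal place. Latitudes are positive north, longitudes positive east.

Leg 1: φ1=1.3209298, φ2=0.6992470, Δφ=-0.6216828, Δλ=-2.8126103 rad; a=sin²(Δφ/2)+cosφ1·cosφ2·sin²(Δλ/2)=0.2777217570; c=2·atan2(√a, √(1-a))=1.110117258; dist=6371·c=7072.557 ≈ 7072.6 km; running total=7072.6 km
Leg 1 bearing: y=sinΔλ·cosφ2=-0.24726197, x=cosφ1·sinφ2-sinφ1·cosφ2·cosΔλ=0.86094776; θ=atan2(y, x)=-16.0239° <0 so +360° → 343.9761° ≈ 344.0°
Leg 2: φ1=0.6992470, φ2=-0.4576393, Δφ=-1.1568863, Δλ=1.4263023 rad; a=sin²(Δφ/2)+cosφ1·cosφ2·sin²(Δλ/2)=0.5927601076; c=2·atan2(√a, √(1-a))=1.757397568; dist=6371·c=11196.380 ≈ 11196.4 km; running total=18269.0 km
Leg 2 bearing: y=sinΔλ·cosφ2=0.88774927, x=cosφ1·sinφ2-sinφ1·cosφ2·cosΔλ=-0.42128789; θ=atan2(y, x)=115.3870° ≈ 115.4°
Leg 3: φ1=-0.4576393, φ2=1.1839284, Δφ=1.6415677, Δλ=0.7938857 rad; a=sin²(Δφ/2)+cosφ1·cosφ2·sin²(Δλ/2)=0.5859432852; c=2·atan2(√a, √(1-a))=1.743540750; dist=6371·c=11108.098 ≈ 11108.1 km; running total=29377.1 km
Leg 3 bearing: y=sinΔλ·cosφ2=0.26903880, x=cosφ1·sinφ2-sinφ1·cosφ2·cosΔλ=0.94766721; θ=atan2(y, x)=15.8490° ≈ 15.8°
Leg 4: φ1=1.1839284, φ2=0.7175188, Δφ=-0.4664096, Δλ=-2.8569713 rad; a=sin²(Δφ/2)+cosφ1·cosφ2·sin²(Δλ/2)=0.3319523737; c=2·atan2(√a, √(1-a))=1.228028437; dist=6371·c=7823.769 ≈ 7823.8 km; running total=37200.9 km
Leg 4 bearing: y=sinΔλ·cosφ2=-0.21156130, x=cosφ1·sinφ2-sinφ1·cosφ2·cosΔλ=0.91775912; θ=atan2(y, x)=-12.9810° <0 so +360° → 347.0190° ≈ 347.0°
Leg 5: φ1=0.7175188, φ2=-0.4760787, Δφ=-1.1935975, Δλ=4.4373705 rad; a=sin²(Δφ/2)+cosφ1·cosφ2·sin²(Δλ/2)=0.7415967518; c=2·atan2(√a, √(1-a))=2.075094961; dist=6371·c=13220.430 ≈ 13220.4 km; running total=50421.3 km
Leg 5 bearing: y=sinΔλ·cosφ2=-0.85539797, x=cosφ1·sinφ2-sinφ1·cosφ2·cosΔλ=-0.18659678; θ=atan2(y, x)=-102.3057° <0 so +360° → 257.6943° ≈ 257.7°

Leg 1: dist=7072.6 km, bearing=344.0°
Leg 2: dist=11196.4 km, bearing=115.4°
Leg 3: dist=11108.1 km, bearing=15.8°
Leg 4: dist=7823.8 km, bearing=347.0°
Leg 5: dist=13220.4 km, bearing=257.7°
Total: 50421.3 km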